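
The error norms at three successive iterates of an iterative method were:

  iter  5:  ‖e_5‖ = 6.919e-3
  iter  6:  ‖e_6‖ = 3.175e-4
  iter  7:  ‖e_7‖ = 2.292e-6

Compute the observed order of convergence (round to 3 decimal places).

1.600

p ≈ ln(‖e_7‖/‖e_6‖) / ln(‖e_6‖/‖e_5‖)
  = ln(2.292e-6/3.175e-4) / ln(3.175e-4/6.919e-3)
  = ln(0.0072189) / ln(0.0458881)
  = -4.931053 / -3.081549 ≈ 1.600186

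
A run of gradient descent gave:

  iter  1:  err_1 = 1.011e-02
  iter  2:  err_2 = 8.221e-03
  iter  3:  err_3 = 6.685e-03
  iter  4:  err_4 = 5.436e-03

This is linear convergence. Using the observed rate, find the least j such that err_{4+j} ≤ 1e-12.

Rate ρ ≈ err_4/err_3 = 5.436e-03/6.685e-03 = 0.8132.
After j more steps, err_{4+j} ≈ 5.436e-03·ρ^j; need ρ^j ≤ 1e-12/5.436e-03 = 1.83959e-10.
j ≥ ln(1.83959e-10)/ln(0.8132) = -22.4163/-0.20678 = 108.407.
So 109 more iterations are needed.

109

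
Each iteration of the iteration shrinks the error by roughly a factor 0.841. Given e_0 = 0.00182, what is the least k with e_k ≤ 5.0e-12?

After k steps, e_k ≈ 0.00182·0.841^k.
Need 0.841^k ≤ 5.0e-12/0.00182 = 2.74725e-09.
k ≥ ln(2.74725e-09)/ln(0.841) = -19.7127/-0.17316 = 113.841.
Smallest integer k = 114.

114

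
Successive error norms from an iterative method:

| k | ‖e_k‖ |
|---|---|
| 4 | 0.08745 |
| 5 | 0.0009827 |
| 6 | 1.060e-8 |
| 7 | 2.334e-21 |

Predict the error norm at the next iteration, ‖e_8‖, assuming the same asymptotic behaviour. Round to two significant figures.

First estimate the order: p ≈ ln(‖e_7‖/‖e_6‖) / ln(‖e_6‖/‖e_5‖) = ln(2.334e-21/1.060e-8)/ln(1.060e-8/0.0009827) = ln(2.20189e-13)/ln(1.07866e-05) ≈ 2.5482.
Then ‖e_8‖ ≈ ‖e_7‖·(‖e_7‖/‖e_6‖)^p = 2.334e-21·(2.20189e-13)^2.5482 = 2.334e-21·5.58357e-33 ≈ 1.303e-53.

1.3e-53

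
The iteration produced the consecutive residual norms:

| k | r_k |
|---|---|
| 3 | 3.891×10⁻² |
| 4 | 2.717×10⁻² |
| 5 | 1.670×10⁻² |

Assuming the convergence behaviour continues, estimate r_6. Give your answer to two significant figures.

First estimate the order: p ≈ ln(r_5/r_4) / ln(r_4/r_3) = ln(1.670×10⁻²/2.717×10⁻²)/ln(2.717×10⁻²/3.891×10⁻²) = ln(0.614649)/ln(0.698278) ≈ 1.3552.
Then r_6 ≈ r_5·(r_5/r_4)^p = 1.670×10⁻²·(0.614649)^1.3552 = 1.670×10⁻²·0.517068 ≈ 0.008635.

8.6e-3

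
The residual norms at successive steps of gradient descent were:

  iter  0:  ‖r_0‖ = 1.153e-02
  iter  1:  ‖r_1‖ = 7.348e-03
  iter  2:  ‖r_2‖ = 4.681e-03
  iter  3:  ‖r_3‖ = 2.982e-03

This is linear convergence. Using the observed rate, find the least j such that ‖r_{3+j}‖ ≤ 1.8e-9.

32

Rate ρ ≈ ‖r_3‖/‖r_2‖ = 2.982e-03/4.681e-03 = 0.6370.
After j more steps, ‖r_{3+j}‖ ≈ 2.982e-03·ρ^j; need ρ^j ≤ 1.8e-9/2.982e-03 = 6.03622e-07.
j ≥ ln(6.03622e-07)/ln(0.6370) = -14.3203/-0.45099 = 31.753.
So 32 more iterations are needed.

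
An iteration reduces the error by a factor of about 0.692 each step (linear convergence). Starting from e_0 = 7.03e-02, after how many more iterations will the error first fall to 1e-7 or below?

After k steps, e_k ≈ 7.03e-02·0.692^k.
Need 0.692^k ≤ 1e-7/7.03e-02 = 1.42248e-06.
k ≥ ln(1.42248e-06)/ln(0.692) = -13.4631/-0.36817 = 36.568.
Smallest integer k = 37.

37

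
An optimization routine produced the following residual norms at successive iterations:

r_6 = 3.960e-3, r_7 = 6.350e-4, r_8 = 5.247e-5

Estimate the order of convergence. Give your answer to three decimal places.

p ≈ ln(r_8/r_7) / ln(r_7/r_6)
  = ln(5.247e-5/6.350e-4) / ln(6.350e-4/3.960e-3)
  = ln(0.0826299) / ln(0.160354)
  = -2.493384 / -1.830371 ≈ 1.362229

1.362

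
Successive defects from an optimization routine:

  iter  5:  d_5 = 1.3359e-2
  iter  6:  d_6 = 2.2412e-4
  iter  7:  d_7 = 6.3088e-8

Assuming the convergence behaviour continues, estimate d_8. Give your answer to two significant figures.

5.0e-15

First estimate the order: p ≈ ln(d_7/d_6) / ln(d_6/d_5) = ln(6.3088e-8/2.2412e-4)/ln(2.2412e-4/1.3359e-2) = ln(0.000281492)/ln(0.0167767) ≈ 2.0000.
Then d_8 ≈ d_7·(d_7/d_6)^p = 6.3088e-8·(0.000281492)^2.0000 = 6.3088e-8·7.92377e-08 ≈ 4.999e-15.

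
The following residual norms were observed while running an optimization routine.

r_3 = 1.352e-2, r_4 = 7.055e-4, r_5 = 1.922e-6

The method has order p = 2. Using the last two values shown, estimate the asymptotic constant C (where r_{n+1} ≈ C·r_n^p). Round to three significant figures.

3.86

C ≈ r_5 / r_4^2
  = 1.922e-6 / (7.055e-4)^2
  = 1.922e-6 / 4.9773e-07 ≈ 3.8615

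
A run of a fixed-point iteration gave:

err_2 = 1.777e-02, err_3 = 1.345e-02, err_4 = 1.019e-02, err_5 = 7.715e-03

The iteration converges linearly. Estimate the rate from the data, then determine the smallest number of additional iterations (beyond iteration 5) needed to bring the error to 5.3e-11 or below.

68

Rate ρ ≈ err_5/err_4 = 7.715e-03/1.019e-02 = 0.7571.
After j more steps, err_{5+j} ≈ 7.715e-03·ρ^j; need ρ^j ≤ 5.3e-11/7.715e-03 = 6.86973e-09.
j ≥ ln(6.86973e-09)/ln(0.7571) = -18.7961/-0.27826 = 67.549.
So 68 more iterations are needed.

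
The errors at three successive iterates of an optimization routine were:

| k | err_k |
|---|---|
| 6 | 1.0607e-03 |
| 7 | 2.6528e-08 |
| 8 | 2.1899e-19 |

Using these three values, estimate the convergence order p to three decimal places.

p ≈ ln(err_8/err_7) / ln(err_7/err_6)
  = ln(2.1899e-19/2.6528e-08) / ln(2.6528e-08/1.0607e-03)
  = ln(8.25505e-12) / ln(2.50099e-05)
  = -25.520196 / -10.596239 ≈ 2.408420

2.408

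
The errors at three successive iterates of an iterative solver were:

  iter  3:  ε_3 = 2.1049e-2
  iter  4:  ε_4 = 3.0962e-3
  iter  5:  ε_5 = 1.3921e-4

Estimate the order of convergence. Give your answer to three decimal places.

p ≈ ln(ε_5/ε_4) / ln(ε_4/ε_3)
  = ln(1.3921e-4/3.0962e-3) / ln(3.0962e-3/2.1049e-2)
  = ln(0.0449616) / ln(0.147095)
  = -3.101946 / -1.916677 ≈ 1.618398

1.618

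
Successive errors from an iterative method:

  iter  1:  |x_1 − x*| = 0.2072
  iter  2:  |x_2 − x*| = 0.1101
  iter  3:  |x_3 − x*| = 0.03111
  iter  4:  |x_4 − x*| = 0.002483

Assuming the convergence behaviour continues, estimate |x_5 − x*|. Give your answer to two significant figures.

1.6e-5

First estimate the order: p ≈ ln(|x_4 − x*|/|x_3 − x*|) / ln(|x_3 − x*|/|x_2 − x*|) = ln(0.002483/0.03111)/ln(0.03111/0.1101) = ln(0.0798136)/ln(0.282561) ≈ 2.0003.
Then |x_5 − x*| ≈ |x_4 − x*|·(|x_4 − x*|/|x_3 − x*|)^p = 0.002483·(0.0798136)^2.0003 = 0.002483·0.00636538 ≈ 1.581e-05.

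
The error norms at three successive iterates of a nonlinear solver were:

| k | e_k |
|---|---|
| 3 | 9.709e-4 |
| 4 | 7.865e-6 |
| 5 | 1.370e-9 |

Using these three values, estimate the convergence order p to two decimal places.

1.80

p ≈ ln(e_5/e_4) / ln(e_4/e_3)
  = ln(1.370e-9/7.865e-6) / ln(7.865e-6/9.709e-4)
  = ln(0.000174189) / ln(0.00810073)
  = -8.65537 / -4.81580 ≈ 1.79729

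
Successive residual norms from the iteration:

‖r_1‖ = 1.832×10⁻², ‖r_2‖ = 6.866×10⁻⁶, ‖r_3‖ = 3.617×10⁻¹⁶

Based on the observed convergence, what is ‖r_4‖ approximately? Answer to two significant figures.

5.3e-47

First estimate the order: p ≈ ln(‖r_3‖/‖r_2‖) / ln(‖r_2‖/‖r_1‖) = ln(3.617×10⁻¹⁶/6.866×10⁻⁶)/ln(6.866×10⁻⁶/1.832×10⁻²) = ln(5.26799e-11)/ln(0.000374782) ≈ 2.9999.
Then ‖r_4‖ ≈ ‖r_3‖·(‖r_3‖/‖r_2‖)^p = 3.617×10⁻¹⁶·(5.26799e-11)^2.9999 = 3.617×10⁻¹⁶·1.46542e-31 ≈ 5.3e-47.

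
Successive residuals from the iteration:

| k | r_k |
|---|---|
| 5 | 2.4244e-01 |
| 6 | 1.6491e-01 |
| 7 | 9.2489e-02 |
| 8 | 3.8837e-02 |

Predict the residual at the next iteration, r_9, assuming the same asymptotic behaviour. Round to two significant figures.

1.1e-2

First estimate the order: p ≈ ln(r_8/r_7) / ln(r_7/r_6) = ln(3.8837e-02/9.2489e-02)/ln(9.2489e-02/1.6491e-01) = ln(0.419909)/ln(0.560845) ≈ 1.5004.
Then r_9 ≈ r_8·(r_8/r_7)^p = 3.8837e-02·(0.419909)^1.5004 = 3.8837e-02·0.272008 ≈ 0.01056.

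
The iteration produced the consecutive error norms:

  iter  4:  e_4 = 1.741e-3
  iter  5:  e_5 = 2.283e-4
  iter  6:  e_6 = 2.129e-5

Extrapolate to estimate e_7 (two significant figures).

1.3e-6

First estimate the order: p ≈ ln(e_6/e_5) / ln(e_5/e_4) = ln(2.129e-5/2.283e-4)/ln(2.283e-4/1.741e-3) = ln(0.0932545)/ln(0.131132) ≈ 1.1678.
Then e_7 ≈ e_6·(e_6/e_5)^p = 2.129e-5·(0.0932545)^1.1678 = 2.129e-5·0.0626297 ≈ 1.333e-06.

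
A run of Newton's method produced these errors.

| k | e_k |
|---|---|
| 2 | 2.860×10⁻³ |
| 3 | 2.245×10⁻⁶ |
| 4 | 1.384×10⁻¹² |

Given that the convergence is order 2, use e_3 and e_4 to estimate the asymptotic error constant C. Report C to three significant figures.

C ≈ e_4 / e_3^2
  = 1.384×10⁻¹² / (2.245×10⁻⁶)^2
  = 1.384×10⁻¹² / 5.04003e-12 ≈ 0.2746

0.275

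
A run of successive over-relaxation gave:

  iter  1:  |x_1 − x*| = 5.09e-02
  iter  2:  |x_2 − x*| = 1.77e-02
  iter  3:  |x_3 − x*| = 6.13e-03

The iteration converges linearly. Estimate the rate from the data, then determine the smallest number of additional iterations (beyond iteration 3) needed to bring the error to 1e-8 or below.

Rate ρ ≈ |x_3 − x*|/|x_2 − x*| = 6.13e-03/1.77e-02 = 0.3463.
After j more steps, |x_{3+j} − x*| ≈ 6.13e-03·ρ^j; need ρ^j ≤ 1e-8/6.13e-03 = 1.63132e-06.
j ≥ ln(1.63132e-06)/ln(0.3463) = -13.3261/-1.06045 = 12.566.
So 13 more iterations are needed.

13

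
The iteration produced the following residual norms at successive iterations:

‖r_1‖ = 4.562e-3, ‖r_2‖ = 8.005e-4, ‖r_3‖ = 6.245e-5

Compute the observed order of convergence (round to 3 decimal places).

1.466

p ≈ ln(‖r_3‖/‖r_2‖) / ln(‖r_2‖/‖r_1‖)
  = ln(6.245e-5/8.005e-4) / ln(8.005e-4/4.562e-3)
  = ln(0.0780137) / ln(0.175471)
  = -2.550871 / -1.740281 ≈ 1.465781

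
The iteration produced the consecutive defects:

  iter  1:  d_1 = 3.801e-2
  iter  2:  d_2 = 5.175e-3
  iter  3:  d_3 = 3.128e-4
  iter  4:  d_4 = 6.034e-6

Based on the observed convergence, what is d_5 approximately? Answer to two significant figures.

2.3e-8

First estimate the order: p ≈ ln(d_4/d_3) / ln(d_3/d_2) = ln(6.034e-6/3.128e-4)/ln(3.128e-4/5.175e-3) = ln(0.0192903)/ln(0.0604444) ≈ 1.4070.
Then d_5 ≈ d_4·(d_4/d_3)^p = 6.034e-6·(0.0192903)^1.4070 = 6.034e-6·0.00386787 ≈ 2.334e-08.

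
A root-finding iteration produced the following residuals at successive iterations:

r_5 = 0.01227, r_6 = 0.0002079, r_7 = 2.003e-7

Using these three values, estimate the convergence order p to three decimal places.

p ≈ ln(r_7/r_6) / ln(r_6/r_5)
  = ln(2.003e-7/0.0002079) / ln(0.0002079/0.01227)
  = ln(0.000963444) / ln(0.0169438)
  = -6.944996 / -4.077853 ≈ 1.703101

1.703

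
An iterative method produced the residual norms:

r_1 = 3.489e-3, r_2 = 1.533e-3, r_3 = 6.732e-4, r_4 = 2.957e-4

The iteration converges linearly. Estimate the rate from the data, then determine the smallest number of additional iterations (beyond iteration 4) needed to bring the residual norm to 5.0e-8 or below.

11

Rate ρ ≈ r_4/r_3 = 2.957e-4/6.732e-4 = 0.4392.
After j more steps, r_{4+j} ≈ 2.957e-4·ρ^j; need ρ^j ≤ 5.0e-8/2.957e-4 = 0.00016909.
j ≥ ln(0.00016909)/ln(0.4392) = -8.6851/-0.82280 = 10.556.
So 11 more iterations are needed.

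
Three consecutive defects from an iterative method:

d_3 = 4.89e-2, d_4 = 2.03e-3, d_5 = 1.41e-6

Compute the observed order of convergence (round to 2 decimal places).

p ≈ ln(d_5/d_4) / ln(d_4/d_3)
  = ln(1.41e-6/2.03e-3) / ln(2.03e-3/4.89e-2)
  = ln(0.000694581) / ln(0.0415133)
  = -7.27220 / -3.18174 ≈ 2.28560

2.29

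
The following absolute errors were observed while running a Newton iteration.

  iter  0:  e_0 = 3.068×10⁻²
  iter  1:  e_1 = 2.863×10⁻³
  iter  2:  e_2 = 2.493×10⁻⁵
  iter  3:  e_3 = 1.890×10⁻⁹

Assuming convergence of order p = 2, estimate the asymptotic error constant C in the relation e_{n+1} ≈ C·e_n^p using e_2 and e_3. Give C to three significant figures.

3.04

C ≈ e_3 / e_2^2
  = 1.890×10⁻⁹ / (2.493×10⁻⁵)^2
  = 1.890×10⁻⁹ / 6.21505e-10 ≈ 3.041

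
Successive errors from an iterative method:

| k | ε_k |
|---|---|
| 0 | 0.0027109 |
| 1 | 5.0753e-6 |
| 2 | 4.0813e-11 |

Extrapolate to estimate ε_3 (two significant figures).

First estimate the order: p ≈ ln(ε_2/ε_1) / ln(ε_1/ε_0) = ln(4.0813e-11/5.0753e-6)/ln(5.0753e-6/0.0027109) = ln(8.0415e-06)/ln(0.00187218) ≈ 1.8678.
Then ε_3 ≈ ε_2·(ε_2/ε_1)^p = 4.0813e-11·(8.0415e-06)^1.8678 = 4.0813e-11·3.04922e-10 ≈ 1.244e-20.

1.2e-20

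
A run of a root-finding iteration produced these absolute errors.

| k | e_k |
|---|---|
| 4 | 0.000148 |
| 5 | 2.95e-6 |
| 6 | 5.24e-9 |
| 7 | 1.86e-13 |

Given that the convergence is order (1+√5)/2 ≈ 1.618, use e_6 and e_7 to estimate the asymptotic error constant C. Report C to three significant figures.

C ≈ e_7 / e_6^1.618
  = 1.86e-13 / (5.24e-9)^1.618
  = 1.86e-13 / 3.99832e-14 ≈ 4.6519

4.65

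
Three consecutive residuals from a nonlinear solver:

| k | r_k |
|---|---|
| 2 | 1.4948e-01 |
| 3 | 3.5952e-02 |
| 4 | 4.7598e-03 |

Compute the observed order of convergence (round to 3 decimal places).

p ≈ ln(r_4/r_3) / ln(r_3/r_2)
  = ln(4.7598e-03/3.5952e-02) / ln(3.5952e-02/1.4948e-01)
  = ln(0.132393) / ln(0.240514)
  = -2.021981 / -1.424977 ≈ 1.418957

1.419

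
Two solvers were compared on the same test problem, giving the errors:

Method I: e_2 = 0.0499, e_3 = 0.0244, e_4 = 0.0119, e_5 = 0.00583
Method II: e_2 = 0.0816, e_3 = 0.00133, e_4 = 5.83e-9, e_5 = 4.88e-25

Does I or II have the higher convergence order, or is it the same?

Method I: p ≈ ln(0.00583/0.0119)/ln(0.0119/0.0244) ≈ 0.99.
Method II: p ≈ ln(4.88e-25/5.83e-9)/ln(5.83e-9/0.00133) ≈ 3.00.
Method II has the higher order (≈3.0 vs ≈1.0).

II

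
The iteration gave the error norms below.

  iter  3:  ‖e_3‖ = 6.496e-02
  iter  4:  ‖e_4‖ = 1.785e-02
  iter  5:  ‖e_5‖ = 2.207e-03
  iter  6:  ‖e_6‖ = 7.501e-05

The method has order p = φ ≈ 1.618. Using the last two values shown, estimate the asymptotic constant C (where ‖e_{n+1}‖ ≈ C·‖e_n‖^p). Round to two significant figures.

1.5

C ≈ ‖e_6‖ / ‖e_5‖^1.618
  = 7.501e-05 / (2.207e-03)^1.618
  = 7.501e-05 / 5.03816e-05 ≈ 1.4888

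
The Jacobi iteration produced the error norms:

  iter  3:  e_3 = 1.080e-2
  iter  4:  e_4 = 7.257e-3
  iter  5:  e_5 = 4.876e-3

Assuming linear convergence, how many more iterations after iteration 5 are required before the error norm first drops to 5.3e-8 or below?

29

Rate ρ ≈ e_5/e_4 = 4.876e-3/7.257e-3 = 0.6719.
After j more steps, e_{5+j} ≈ 4.876e-3·ρ^j; need ρ^j ≤ 5.3e-8/4.876e-3 = 1.08696e-05.
j ≥ ln(1.08696e-05)/ln(0.6719) = -11.4295/-0.39765 = 28.743.
So 29 more iterations are needed.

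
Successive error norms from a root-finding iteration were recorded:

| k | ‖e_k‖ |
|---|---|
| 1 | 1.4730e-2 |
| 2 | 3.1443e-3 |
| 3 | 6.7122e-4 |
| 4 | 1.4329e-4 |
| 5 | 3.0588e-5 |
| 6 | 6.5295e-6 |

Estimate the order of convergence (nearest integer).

Consecutive ratios: ‖e_6‖/‖e_5‖ = 6.5295e-6/3.0588e-5 = 0.213466, ‖e_5‖/‖e_4‖ = 3.0588e-5/1.4329e-4 = 0.213469.
p ≈ ln(0.213466)/ln(0.213469) = -1.5443/-1.5443 ≈ 1.00.
So the convergence is linear (order 1).

1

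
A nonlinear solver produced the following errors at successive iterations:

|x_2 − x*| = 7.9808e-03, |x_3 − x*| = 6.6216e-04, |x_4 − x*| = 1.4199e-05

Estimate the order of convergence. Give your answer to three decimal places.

1.544

p ≈ ln(|x_4 − x*|/|x_3 − x*|) / ln(|x_3 − x*|/|x_2 − x*|)
  = ln(1.4199e-05/6.6216e-04) / ln(6.6216e-04/7.9808e-03)
  = ln(0.0214435) / ln(0.0829691)
  = -3.842334 / -2.489287 ≈ 1.543548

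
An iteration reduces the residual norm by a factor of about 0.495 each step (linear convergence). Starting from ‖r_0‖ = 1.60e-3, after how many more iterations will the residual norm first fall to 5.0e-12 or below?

28

After k steps, ‖r_k‖ ≈ 1.60e-3·0.495^k.
Need 0.495^k ≤ 5.0e-12/1.60e-3 = 3.125e-09.
k ≥ ln(3.125e-09)/ln(0.495) = -19.5838/-0.70320 = 27.850.
Smallest integer k = 28.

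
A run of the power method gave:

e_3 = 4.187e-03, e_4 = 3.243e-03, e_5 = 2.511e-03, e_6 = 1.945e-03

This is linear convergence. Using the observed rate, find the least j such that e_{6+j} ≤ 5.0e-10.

Rate ρ ≈ e_6/e_5 = 1.945e-03/2.511e-03 = 0.7746.
After j more steps, e_{6+j} ≈ 1.945e-03·ρ^j; need ρ^j ≤ 5.0e-10/1.945e-03 = 2.57069e-07.
j ≥ ln(2.57069e-07)/ln(0.7746) = -15.1739/-0.25541 = 59.410.
So 60 more iterations are needed.

60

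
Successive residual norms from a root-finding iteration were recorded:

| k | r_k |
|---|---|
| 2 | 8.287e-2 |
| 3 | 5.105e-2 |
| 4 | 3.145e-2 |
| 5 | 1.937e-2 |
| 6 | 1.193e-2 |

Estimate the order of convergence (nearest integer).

Consecutive ratios: r_6/r_5 = 1.193e-2/1.937e-2 = 0.615901, r_5/r_4 = 1.937e-2/3.145e-2 = 0.615898.
p ≈ ln(0.615901)/ln(0.615898) = -0.4847/-0.4847 ≈ 1.00.
So the convergence is linear (order 1).

1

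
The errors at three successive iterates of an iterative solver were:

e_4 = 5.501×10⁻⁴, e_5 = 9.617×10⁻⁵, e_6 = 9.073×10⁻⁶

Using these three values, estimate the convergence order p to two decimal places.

p ≈ ln(e_6/e_5) / ln(e_5/e_4)
  = ln(9.073×10⁻⁶/9.617×10⁻⁵) / ln(9.617×10⁻⁵/5.501×10⁻⁴)
  = ln(0.0943434) / ln(0.174823)
  = -2.36081 / -1.74398 ≈ 1.35369

1.35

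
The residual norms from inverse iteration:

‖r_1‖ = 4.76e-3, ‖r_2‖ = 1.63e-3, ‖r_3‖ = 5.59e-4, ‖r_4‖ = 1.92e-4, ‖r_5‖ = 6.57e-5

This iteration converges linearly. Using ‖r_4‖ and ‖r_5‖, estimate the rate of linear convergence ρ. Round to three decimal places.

ρ ≈ ‖r_5‖/‖r_4‖ = 6.57e-5/1.92e-4 = 0.34219

0.342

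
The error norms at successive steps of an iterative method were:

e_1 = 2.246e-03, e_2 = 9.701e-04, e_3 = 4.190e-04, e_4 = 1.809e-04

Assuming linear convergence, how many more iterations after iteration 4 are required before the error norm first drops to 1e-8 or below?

Rate ρ ≈ e_4/e_3 = 1.809e-04/4.190e-04 = 0.4317.
After j more steps, e_{4+j} ≈ 1.809e-04·ρ^j; need ρ^j ≤ 1e-8/1.809e-04 = 5.52792e-05.
j ≥ ln(5.52792e-05)/ln(0.4317) = -9.8031/-0.84002 = 11.670.
So 12 more iterations are needed.

12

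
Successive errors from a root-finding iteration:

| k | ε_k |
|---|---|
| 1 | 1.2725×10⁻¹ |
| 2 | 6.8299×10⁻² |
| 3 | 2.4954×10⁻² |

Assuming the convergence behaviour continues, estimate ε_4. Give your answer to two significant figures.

First estimate the order: p ≈ ln(ε_3/ε_2) / ln(ε_2/ε_1) = ln(2.4954×10⁻²/6.8299×10⁻²)/ln(6.8299×10⁻²/1.2725×10⁻¹) = ln(0.365364)/ln(0.536731) ≈ 1.6181.
Then ε_4 ≈ ε_3·(ε_3/ε_2)^p = 2.4954×10⁻²·(0.365364)^1.6181 = 2.4954×10⁻²·0.196086 ≈ 0.004893.

4.9e-3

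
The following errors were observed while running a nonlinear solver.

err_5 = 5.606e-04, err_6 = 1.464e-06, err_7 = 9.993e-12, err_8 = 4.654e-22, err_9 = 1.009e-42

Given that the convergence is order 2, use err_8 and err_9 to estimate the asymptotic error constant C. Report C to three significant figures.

C ≈ err_9 / err_8^2
  = 1.009e-42 / (4.654e-22)^2
  = 1.009e-42 / 2.16597e-43 ≈ 4.6584

4.66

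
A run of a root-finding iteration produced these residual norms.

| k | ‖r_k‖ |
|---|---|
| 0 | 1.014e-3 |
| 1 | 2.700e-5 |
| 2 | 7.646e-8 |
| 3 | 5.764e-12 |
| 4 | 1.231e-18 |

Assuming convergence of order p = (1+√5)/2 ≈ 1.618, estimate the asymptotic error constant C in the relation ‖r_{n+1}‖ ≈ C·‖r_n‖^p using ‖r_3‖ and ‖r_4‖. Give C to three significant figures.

C ≈ ‖r_4‖ / ‖r_3‖^1.618
  = 1.231e-18 / (5.764e-12)^1.618
  = 1.231e-18 / 6.52907e-19 ≈ 1.8854

1.89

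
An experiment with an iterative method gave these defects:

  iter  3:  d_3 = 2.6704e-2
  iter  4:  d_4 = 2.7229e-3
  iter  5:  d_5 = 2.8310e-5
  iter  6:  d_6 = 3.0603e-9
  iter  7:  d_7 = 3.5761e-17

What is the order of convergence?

2

Consecutive ratios: d_7/d_6 = 3.5761e-17/3.0603e-9 = 1.16855e-08, d_6/d_5 = 3.0603e-9/2.8310e-5 = 0.0001081.
p ≈ ln(1.16855e-08)/ln(0.0001081) = -18.2649/-9.1325 ≈ 2.00.
So the convergence is quadratic (order 2).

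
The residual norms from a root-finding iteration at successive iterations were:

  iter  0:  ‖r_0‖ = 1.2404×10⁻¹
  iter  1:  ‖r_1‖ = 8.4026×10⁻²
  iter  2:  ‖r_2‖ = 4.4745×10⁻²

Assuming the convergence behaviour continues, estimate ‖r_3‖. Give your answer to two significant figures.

1.6e-2

First estimate the order: p ≈ ln(‖r_2‖/‖r_1‖) / ln(‖r_1‖/‖r_0‖) = ln(4.4745×10⁻²/8.4026×10⁻²)/ln(8.4026×10⁻²/1.2404×10⁻¹) = ln(0.532514)/ln(0.677411) ≈ 1.6179.
Then ‖r_3‖ ≈ ‖r_2‖·(‖r_2‖/‖r_1‖)^p = 4.4745×10⁻²·(0.532514)^1.6179 = 4.4745×10⁻²·0.36077 ≈ 0.01614.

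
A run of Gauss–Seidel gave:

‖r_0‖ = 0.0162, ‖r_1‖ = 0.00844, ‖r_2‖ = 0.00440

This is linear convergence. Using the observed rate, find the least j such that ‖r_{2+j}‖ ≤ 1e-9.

Rate ρ ≈ ‖r_2‖/‖r_1‖ = 0.00440/0.00844 = 0.5213.
After j more steps, ‖r_{2+j}‖ ≈ 0.00440·ρ^j; need ρ^j ≤ 1e-9/0.00440 = 2.27273e-07.
j ≥ ln(2.27273e-07)/ln(0.5213) = -15.2971/-0.65143 = 23.482.
So 24 more iterations are needed.

24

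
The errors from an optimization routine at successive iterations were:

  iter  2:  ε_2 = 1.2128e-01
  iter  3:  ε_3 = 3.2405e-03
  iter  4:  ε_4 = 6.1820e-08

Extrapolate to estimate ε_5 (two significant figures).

4.3e-22

First estimate the order: p ≈ ln(ε_4/ε_3) / ln(ε_3/ε_2) = ln(6.1820e-08/3.2405e-03)/ln(3.2405e-03/1.2128e-01) = ln(1.90773e-05)/ln(0.0267192) ≈ 3.0000.
Then ε_5 ≈ ε_4·(ε_4/ε_3)^p = 6.1820e-08·(1.90773e-05)^3.0000 = 6.1820e-08·6.94306e-15 ≈ 4.292e-22.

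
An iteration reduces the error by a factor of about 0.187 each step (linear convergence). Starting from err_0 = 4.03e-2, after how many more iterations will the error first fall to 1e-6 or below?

7

After k steps, err_k ≈ 4.03e-2·0.187^k.
Need 0.187^k ≤ 1e-6/4.03e-2 = 2.48139e-05.
k ≥ ln(2.48139e-05)/ln(0.187) = -10.6041/-1.67665 = 6.325.
Smallest integer k = 7.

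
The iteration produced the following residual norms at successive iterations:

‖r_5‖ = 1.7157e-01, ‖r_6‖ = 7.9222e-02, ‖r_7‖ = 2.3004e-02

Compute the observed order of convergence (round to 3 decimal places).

1.600

p ≈ ln(‖r_7‖/‖r_6‖) / ln(‖r_6‖/‖r_5‖)
  = ln(2.3004e-02/7.9222e-02) / ln(7.9222e-02/1.7157e-01)
  = ln(0.290374) / ln(0.461747)
  = -1.236586 / -0.772738 ≈ 1.600266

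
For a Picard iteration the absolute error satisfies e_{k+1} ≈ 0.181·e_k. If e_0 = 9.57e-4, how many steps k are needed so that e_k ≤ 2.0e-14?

15

After k steps, e_k ≈ 9.57e-4·0.181^k.
Need 0.181^k ≤ 2.0e-14/9.57e-4 = 2.08986e-11.
k ≥ ln(2.08986e-11)/ln(0.181) = -24.5913/-1.70926 = 14.387.
Smallest integer k = 15.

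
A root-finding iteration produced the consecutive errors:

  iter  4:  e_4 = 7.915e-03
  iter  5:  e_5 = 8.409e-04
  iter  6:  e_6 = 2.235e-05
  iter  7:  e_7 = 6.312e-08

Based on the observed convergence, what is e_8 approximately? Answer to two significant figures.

4.7e-12

First estimate the order: p ≈ ln(e_7/e_6) / ln(e_6/e_5) = ln(6.312e-08/2.235e-05)/ln(2.235e-05/8.409e-04) = ln(0.00282416)/ln(0.0265787) ≈ 1.6180.
Then e_8 ≈ e_7·(e_7/e_6)^p = 6.312e-08·(0.00282416)^1.6180 = 6.312e-08·7.50825e-05 ≈ 4.739e-12.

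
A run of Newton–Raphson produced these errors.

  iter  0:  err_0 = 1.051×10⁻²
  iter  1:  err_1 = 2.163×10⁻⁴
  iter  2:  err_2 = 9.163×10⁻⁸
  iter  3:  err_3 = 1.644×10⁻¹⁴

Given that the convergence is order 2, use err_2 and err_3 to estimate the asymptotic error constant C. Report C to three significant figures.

1.96

C ≈ err_3 / err_2^2
  = 1.644×10⁻¹⁴ / (9.163×10⁻⁸)^2
  = 1.644×10⁻¹⁴ / 8.39606e-15 ≈ 1.9581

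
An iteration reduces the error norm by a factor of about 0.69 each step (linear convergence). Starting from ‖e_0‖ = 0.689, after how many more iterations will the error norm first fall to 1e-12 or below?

74

After k steps, ‖e_k‖ ≈ 0.689·0.69^k.
Need 0.69^k ≤ 1e-12/0.689 = 1.45138e-12.
k ≥ ln(1.45138e-12)/ln(0.69) = -27.2585/-0.37106 = 73.461.
Smallest integer k = 74.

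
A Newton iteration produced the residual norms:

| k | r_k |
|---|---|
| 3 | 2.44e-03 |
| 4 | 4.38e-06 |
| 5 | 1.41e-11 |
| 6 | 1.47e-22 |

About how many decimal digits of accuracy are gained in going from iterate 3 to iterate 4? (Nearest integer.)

Digits gained ≈ log₁₀(r_3/r_4) = log₁₀(2.44e-03/4.38e-06) = log₁₀(557.078) ≈ 2.746.

3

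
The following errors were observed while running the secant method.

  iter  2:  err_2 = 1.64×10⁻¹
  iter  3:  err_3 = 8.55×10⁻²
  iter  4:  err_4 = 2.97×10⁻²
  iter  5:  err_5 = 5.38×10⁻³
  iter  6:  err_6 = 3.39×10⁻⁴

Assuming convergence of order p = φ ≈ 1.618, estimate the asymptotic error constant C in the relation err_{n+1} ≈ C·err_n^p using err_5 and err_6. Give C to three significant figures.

1.59

C ≈ err_6 / err_5^1.618
  = 3.39×10⁻⁴ / (5.38×10⁻³)^1.618
  = 3.39×10⁻⁴ / 0.000213013 ≈ 1.5915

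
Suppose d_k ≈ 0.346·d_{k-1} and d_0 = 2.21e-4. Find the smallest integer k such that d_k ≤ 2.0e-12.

18

After k steps, d_k ≈ 2.21e-4·0.346^k.
Need 0.346^k ≤ 2.0e-12/2.21e-4 = 9.04977e-09.
k ≥ ln(9.04977e-09)/ln(0.346) = -18.5205/-1.06132 = 17.450.
Smallest integer k = 18.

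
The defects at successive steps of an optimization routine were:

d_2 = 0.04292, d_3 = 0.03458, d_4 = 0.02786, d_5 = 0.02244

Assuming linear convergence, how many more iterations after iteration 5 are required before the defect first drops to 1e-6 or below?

47

Rate ρ ≈ d_5/d_4 = 0.02244/0.02786 = 0.8055.
After j more steps, d_{5+j} ≈ 0.02244·ρ^j; need ρ^j ≤ 1e-6/0.02244 = 4.45633e-05.
j ≥ ln(4.45633e-05)/ln(0.8055) = -10.0186/-0.21629 = 46.320.
So 47 more iterations are needed.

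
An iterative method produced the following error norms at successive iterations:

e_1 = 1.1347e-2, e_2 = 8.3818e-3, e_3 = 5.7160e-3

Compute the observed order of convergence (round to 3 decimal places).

1.264

p ≈ ln(e_3/e_2) / ln(e_2/e_1)
  = ln(5.7160e-3/8.3818e-3) / ln(8.3818e-3/1.1347e-2)
  = ln(0.681954) / ln(0.73868)
  = -0.382793 / -0.302890 ≈ 1.263802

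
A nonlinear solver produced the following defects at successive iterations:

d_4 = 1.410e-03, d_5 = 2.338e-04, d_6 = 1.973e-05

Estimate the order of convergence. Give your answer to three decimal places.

p ≈ ln(d_6/d_5) / ln(d_5/d_4)
  = ln(1.973e-05/2.338e-04) / ln(2.338e-04/1.410e-03)
  = ln(0.0843884) / ln(0.165816)
  = -2.472325 / -1.796877 ≈ 1.375901

1.376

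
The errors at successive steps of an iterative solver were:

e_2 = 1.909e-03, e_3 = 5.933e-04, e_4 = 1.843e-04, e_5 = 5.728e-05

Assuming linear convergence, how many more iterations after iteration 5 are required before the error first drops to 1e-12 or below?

16

Rate ρ ≈ e_5/e_4 = 5.728e-05/1.843e-04 = 0.3108.
After j more steps, e_{5+j} ≈ 5.728e-05·ρ^j; need ρ^j ≤ 1e-12/5.728e-05 = 1.74581e-08.
j ≥ ln(1.74581e-08)/ln(0.3108) = -17.8635/-1.16861 = 15.286.
So 16 more iterations are needed.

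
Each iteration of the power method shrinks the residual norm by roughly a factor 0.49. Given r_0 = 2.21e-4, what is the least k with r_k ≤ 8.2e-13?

28

After k steps, r_k ≈ 2.21e-4·0.49^k.
Need 0.49^k ≤ 8.2e-13/2.21e-4 = 3.71041e-09.
k ≥ ln(3.71041e-09)/ln(0.49) = -19.4121/-0.71335 = 27.213.
Smallest integer k = 28.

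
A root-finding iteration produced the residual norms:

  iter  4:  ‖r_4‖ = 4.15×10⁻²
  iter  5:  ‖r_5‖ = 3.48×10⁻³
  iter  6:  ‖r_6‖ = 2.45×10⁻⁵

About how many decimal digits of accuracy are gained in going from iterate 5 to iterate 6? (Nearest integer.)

Digits gained ≈ log₁₀(‖r_5‖/‖r_6‖) = log₁₀(3.48×10⁻³/2.45×10⁻⁵) = log₁₀(142.041) ≈ 2.152.

2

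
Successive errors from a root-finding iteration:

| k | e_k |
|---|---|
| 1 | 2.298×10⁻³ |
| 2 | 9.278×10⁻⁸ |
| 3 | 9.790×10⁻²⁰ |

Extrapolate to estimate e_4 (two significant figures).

First estimate the order: p ≈ ln(e_3/e_2) / ln(e_2/e_1) = ln(9.790×10⁻²⁰/9.278×10⁻⁸)/ln(9.278×10⁻⁸/2.298×10⁻³) = ln(1.05518e-12)/ln(4.03742e-05) ≈ 2.7258.
Then e_4 ≈ e_3·(e_3/e_2)^p = 9.790×10⁻²⁰·(1.05518e-12)^2.7258 = 9.790×10⁻²⁰·2.25935e-33 ≈ 2.212e-52.

2.2e-52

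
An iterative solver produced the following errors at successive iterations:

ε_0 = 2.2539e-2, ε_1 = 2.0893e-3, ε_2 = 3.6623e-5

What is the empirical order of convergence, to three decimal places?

p ≈ ln(ε_2/ε_1) / ln(ε_1/ε_0)
  = ln(3.6623e-5/2.0893e-3) / ln(2.0893e-3/2.2539e-2)
  = ln(0.0175288) / ln(0.0926971)
  = -4.043910 / -2.378418 ≈ 1.700252

1.700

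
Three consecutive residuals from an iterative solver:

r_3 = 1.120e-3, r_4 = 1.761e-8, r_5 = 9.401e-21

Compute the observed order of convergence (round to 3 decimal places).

2.555

p ≈ ln(r_5/r_4) / ln(r_4/r_3)
  = ln(9.401e-21/1.761e-8) / ln(1.761e-8/1.120e-3)
  = ln(5.33844e-13) / ln(1.57232e-05)
  = -28.258673 / -11.060373 ≈ 2.554948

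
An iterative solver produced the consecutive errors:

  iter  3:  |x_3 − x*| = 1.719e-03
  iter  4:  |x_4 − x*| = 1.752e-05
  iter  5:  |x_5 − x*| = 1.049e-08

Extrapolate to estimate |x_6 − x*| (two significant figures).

First estimate the order: p ≈ ln(|x_5 − x*|/|x_4 − x*|) / ln(|x_4 − x*|/|x_3 − x*|) = ln(1.049e-08/1.752e-05)/ln(1.752e-05/1.719e-03) = ln(0.000598744)/ln(0.010192) ≈ 1.6181.
Then |x_6 − x*| ≈ |x_5 − x*|·(|x_5 − x*|/|x_4 − x*|)^p = 1.049e-08·(0.000598744)^1.6181 = 1.049e-08·6.09893e-06 ≈ 6.398e-14.

6.4e-14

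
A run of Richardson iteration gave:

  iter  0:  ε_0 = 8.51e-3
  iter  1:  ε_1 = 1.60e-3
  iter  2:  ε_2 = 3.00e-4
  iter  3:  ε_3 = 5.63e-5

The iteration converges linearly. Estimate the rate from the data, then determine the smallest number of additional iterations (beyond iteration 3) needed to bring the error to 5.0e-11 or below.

9

Rate ρ ≈ ε_3/ε_2 = 5.63e-5/3.00e-4 = 0.1877.
After j more steps, ε_{3+j} ≈ 5.63e-5·ρ^j; need ρ^j ≤ 5.0e-11/5.63e-5 = 8.88099e-07.
j ≥ ln(8.88099e-07)/ln(0.1877) = -13.9342/-1.67291 = 8.329.
So 9 more iterations are needed.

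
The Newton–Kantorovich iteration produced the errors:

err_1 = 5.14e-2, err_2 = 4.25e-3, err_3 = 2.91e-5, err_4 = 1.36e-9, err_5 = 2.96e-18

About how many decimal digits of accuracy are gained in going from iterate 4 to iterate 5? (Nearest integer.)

Digits gained ≈ log₁₀(err_4/err_5) = log₁₀(1.36e-9/2.96e-18) = log₁₀(4.59459e+08) ≈ 8.662.

9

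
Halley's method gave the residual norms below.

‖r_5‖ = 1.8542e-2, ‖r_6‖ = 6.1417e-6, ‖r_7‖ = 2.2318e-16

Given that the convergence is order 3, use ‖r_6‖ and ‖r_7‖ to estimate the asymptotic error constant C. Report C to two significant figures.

C ≈ ‖r_7‖ / ‖r_6‖^3
  = 2.2318e-16 / (6.1417e-6)^3
  = 2.2318e-16 / 2.31668e-16 ≈ 0.96336

0.96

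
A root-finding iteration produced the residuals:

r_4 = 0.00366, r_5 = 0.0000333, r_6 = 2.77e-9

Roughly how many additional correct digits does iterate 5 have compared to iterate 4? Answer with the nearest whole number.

Digits gained ≈ log₁₀(r_4/r_5) = log₁₀(0.00366/0.0000333) = log₁₀(109.91) ≈ 2.041.

2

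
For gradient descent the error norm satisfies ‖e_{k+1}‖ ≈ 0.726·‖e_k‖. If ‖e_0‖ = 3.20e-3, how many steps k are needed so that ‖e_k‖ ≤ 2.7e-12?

66

After k steps, ‖e_k‖ ≈ 3.20e-3·0.726^k.
Need 0.726^k ≤ 2.7e-12/3.20e-3 = 8.4375e-10.
k ≥ ln(8.4375e-10)/ln(0.726) = -20.8932/-0.32021 = 65.248.
Smallest integer k = 66.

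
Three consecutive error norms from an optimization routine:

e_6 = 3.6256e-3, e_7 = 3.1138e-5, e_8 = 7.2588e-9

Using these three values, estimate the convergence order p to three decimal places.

p ≈ ln(e_8/e_7) / ln(e_7/e_6)
  = ln(7.2588e-9/3.1138e-5) / ln(3.1138e-5/3.6256e-3)
  = ln(0.000233117) / ln(0.00858837)
  = -8.363970 / -4.757346 ≈ 1.758117

1.758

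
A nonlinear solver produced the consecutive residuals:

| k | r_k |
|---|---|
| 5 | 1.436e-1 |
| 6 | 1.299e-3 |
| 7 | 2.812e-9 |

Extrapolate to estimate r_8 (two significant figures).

5.6e-25

First estimate the order: p ≈ ln(r_7/r_6) / ln(r_6/r_5) = ln(2.812e-9/1.299e-3)/ln(1.299e-3/1.436e-1) = ln(2.16474e-06)/ln(0.00904596) ≈ 2.7719.
Then r_8 ≈ r_7·(r_7/r_6)^p = 2.812e-9·(2.16474e-06)^2.7719 = 2.812e-9·1.98752e-16 ≈ 5.589e-25.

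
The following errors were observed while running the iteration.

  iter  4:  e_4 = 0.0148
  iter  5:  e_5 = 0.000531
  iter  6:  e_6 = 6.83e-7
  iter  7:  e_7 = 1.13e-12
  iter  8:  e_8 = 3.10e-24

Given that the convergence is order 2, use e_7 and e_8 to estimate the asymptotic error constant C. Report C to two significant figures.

2.4

C ≈ e_8 / e_7^2
  = 3.10e-24 / (1.13e-12)^2
  = 3.10e-24 / 1.2769e-24 ≈ 2.4278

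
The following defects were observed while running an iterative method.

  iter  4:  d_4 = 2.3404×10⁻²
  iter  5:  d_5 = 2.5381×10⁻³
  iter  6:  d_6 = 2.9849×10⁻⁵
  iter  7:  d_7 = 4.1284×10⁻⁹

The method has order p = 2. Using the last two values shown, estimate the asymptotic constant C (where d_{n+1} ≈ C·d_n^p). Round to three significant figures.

C ≈ d_7 / d_6^2
  = 4.1284×10⁻⁹ / (2.9849×10⁻⁵)^2
  = 4.1284×10⁻⁹ / 8.90963e-10 ≈ 4.6336

4.63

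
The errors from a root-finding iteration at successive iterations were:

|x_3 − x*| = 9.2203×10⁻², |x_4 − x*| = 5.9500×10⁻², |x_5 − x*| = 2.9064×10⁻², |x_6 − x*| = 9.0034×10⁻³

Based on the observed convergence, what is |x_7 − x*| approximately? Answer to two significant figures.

First estimate the order: p ≈ ln(|x_6 − x*|/|x_5 − x*|) / ln(|x_5 − x*|/|x_4 − x*|) = ln(9.0034×10⁻³/2.9064×10⁻²)/ln(2.9064×10⁻²/5.9500×10⁻²) = ln(0.309778)/ln(0.488471) ≈ 1.6356.
Then |x_7 − x*| ≈ |x_6 − x*|·(|x_6 − x*|/|x_5 − x*|)^p = 9.0034×10⁻³·(0.309778)^1.6356 = 9.0034×10⁻³·0.147083 ≈ 0.001324.

1.3e-3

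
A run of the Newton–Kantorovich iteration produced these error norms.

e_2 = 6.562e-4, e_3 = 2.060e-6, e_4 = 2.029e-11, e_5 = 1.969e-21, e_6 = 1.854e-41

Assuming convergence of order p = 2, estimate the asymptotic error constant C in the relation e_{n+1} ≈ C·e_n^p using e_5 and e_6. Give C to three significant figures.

4.78

C ≈ e_6 / e_5^2
  = 1.854e-41 / (1.969e-21)^2
  = 1.854e-41 / 3.87696e-42 ≈ 4.7821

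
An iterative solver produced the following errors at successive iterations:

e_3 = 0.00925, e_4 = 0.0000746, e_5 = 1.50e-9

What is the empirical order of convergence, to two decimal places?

p ≈ ln(e_5/e_4) / ln(e_4/e_3)
  = ln(1.50e-9/0.0000746) / ln(0.0000746/0.00925)
  = ln(2.01072e-05) / ln(0.00806486)
  = -10.81443 / -4.82024 ≈ 2.24355

2.24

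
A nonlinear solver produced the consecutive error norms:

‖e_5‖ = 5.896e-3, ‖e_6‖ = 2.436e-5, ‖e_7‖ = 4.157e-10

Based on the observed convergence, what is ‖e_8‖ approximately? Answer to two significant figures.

1.2e-19

First estimate the order: p ≈ ln(‖e_7‖/‖e_6‖) / ln(‖e_6‖/‖e_5‖) = ln(4.157e-10/2.436e-5)/ln(2.436e-5/5.896e-3) = ln(1.70649e-05)/ln(0.00413161) ≈ 2.0001.
Then ‖e_8‖ ≈ ‖e_7‖·(‖e_7‖/‖e_6‖)^p = 4.157e-10·(1.70649e-05)^2.0001 = 4.157e-10·2.90891e-10 ≈ 1.209e-19.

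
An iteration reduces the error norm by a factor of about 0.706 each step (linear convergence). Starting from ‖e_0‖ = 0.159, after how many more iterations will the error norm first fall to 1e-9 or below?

After k steps, ‖e_k‖ ≈ 0.159·0.706^k.
Need 0.706^k ≤ 1e-9/0.159 = 6.28931e-09.
k ≥ ln(6.28931e-09)/ln(0.706) = -18.8844/-0.34814 = 54.244.
Smallest integer k = 55.

55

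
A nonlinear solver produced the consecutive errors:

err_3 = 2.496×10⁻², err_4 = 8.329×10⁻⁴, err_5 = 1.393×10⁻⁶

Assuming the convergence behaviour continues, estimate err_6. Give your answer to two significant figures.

First estimate the order: p ≈ ln(err_5/err_4) / ln(err_4/err_3) = ln(1.393×10⁻⁶/8.329×10⁻⁴)/ln(8.329×10⁻⁴/2.496×10⁻²) = ln(0.00167247)/ln(0.0333694) ≈ 1.8804.
Then err_6 ≈ err_5·(err_5/err_4)^p = 1.393×10⁻⁶·(0.00167247)^1.8804 = 1.393×10⁻⁶·6.00901e-06 ≈ 8.371e-12.

8.4e-12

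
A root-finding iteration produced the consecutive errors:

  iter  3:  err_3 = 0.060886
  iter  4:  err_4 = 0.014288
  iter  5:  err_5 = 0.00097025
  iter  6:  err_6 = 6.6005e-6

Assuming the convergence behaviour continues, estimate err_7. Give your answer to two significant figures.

6.3e-10

First estimate the order: p ≈ ln(err_6/err_5) / ln(err_5/err_4) = ln(6.6005e-6/0.00097025)/ln(0.00097025/0.014288) = ln(0.00680289)/ln(0.0679066) ≈ 1.8554.
Then err_7 ≈ err_6·(err_6/err_5)^p = 6.6005e-6·(0.00680289)^1.8554 = 6.6005e-6·9.52312e-05 ≈ 6.286e-10.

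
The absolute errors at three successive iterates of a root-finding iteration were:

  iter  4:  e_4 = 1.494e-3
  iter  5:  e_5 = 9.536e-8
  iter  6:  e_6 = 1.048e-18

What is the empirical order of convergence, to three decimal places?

2.612

p ≈ ln(e_6/e_5) / ln(e_5/e_4)
  = ln(1.048e-18/9.536e-8) / ln(9.536e-8/1.494e-3)
  = ln(1.09899e-11) / ln(6.38286e-05)
  = -25.234044 / -9.659309 ≈ 2.612407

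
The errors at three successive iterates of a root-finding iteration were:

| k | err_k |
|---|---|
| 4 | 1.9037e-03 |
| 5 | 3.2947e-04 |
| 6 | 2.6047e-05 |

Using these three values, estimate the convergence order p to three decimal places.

1.447

p ≈ ln(err_6/err_5) / ln(err_5/err_4)
  = ln(2.6047e-05/3.2947e-04) / ln(3.2947e-04/1.9037e-03)
  = ln(0.0790573) / ln(0.173068)
  = -2.537582 / -1.754071 ≈ 1.446681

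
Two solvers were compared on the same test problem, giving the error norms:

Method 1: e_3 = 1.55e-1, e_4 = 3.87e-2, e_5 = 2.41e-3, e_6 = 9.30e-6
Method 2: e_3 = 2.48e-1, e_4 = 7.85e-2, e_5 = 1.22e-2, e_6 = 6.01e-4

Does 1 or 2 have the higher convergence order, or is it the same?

1

Method 1: p ≈ ln(9.30e-6/2.41e-3)/ln(2.41e-3/3.87e-2) ≈ 2.00.
Method 2: p ≈ ln(6.01e-4/1.22e-2)/ln(1.22e-2/7.85e-2) ≈ 1.62.
Method 1 has the higher order (≈2.0 vs ≈1.6).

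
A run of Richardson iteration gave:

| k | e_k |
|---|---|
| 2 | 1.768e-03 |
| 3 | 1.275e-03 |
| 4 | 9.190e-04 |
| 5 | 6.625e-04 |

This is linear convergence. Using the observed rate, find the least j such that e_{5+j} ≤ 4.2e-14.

Rate ρ ≈ e_5/e_4 = 6.625e-04/9.190e-04 = 0.7209.
After j more steps, e_{5+j} ≈ 6.625e-04·ρ^j; need ρ^j ≤ 4.2e-14/6.625e-04 = 6.33962e-11.
j ≥ ln(6.33962e-11)/ln(0.7209) = -23.4816/-0.32725 = 71.754.
So 72 more iterations are needed.

72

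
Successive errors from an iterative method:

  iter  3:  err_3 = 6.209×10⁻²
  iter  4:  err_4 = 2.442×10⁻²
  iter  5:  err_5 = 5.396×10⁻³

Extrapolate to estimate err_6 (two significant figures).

4.7e-4

First estimate the order: p ≈ ln(err_5/err_4) / ln(err_4/err_3) = ln(5.396×10⁻³/2.442×10⁻²)/ln(2.442×10⁻²/6.209×10⁻²) = ln(0.220966)/ln(0.3933) ≈ 1.6178.
Then err_6 ≈ err_5·(err_5/err_4)^p = 5.396×10⁻³·(0.220966)^1.6178 = 5.396×10⁻³·0.086946 ≈ 0.0004692.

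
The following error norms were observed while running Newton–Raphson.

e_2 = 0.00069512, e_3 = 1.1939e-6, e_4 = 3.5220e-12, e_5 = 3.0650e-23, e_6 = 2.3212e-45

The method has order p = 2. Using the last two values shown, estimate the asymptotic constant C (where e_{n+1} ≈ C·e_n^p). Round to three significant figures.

C ≈ e_6 / e_5^2
  = 2.3212e-45 / (3.0650e-23)^2
  = 2.3212e-45 / 9.39422e-46 ≈ 2.4709

2.47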